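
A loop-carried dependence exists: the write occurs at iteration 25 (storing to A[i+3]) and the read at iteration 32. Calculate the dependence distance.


Distance = read iteration - write iteration
= 32 - 25 = 7

7


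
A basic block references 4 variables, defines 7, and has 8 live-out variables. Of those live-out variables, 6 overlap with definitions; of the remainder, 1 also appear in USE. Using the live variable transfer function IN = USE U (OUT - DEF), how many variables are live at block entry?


OUT - DEF: 8 - 6 = 2
|IN| = |USE| + |OUT - DEF| - |USE ∩ (OUT - DEF)| = 4 + 2 - 1 = 5

5


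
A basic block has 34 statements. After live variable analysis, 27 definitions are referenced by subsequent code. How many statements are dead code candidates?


Dead code = total statements - live definitions
= 34 - 27 = 7

7


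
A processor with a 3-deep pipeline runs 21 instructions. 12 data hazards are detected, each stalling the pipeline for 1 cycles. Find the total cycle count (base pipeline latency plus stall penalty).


Base cycles = 3 + 21 - 1 = 23
Total stalls = 12 * 1 = 12
Total = 23 + 12 = 35

35


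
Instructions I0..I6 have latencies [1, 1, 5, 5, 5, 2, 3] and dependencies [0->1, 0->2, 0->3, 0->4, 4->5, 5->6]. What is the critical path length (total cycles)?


Compute longest path through dependency graph: dist(Ik) = max over predecessors of dist + latency(Ik).
dist(I0) = latency 1 = 1
dist(I1) = dist(I0) + 1 = 1 + 1 = 2
dist(I2) = dist(I0) + 5 = 1 + 5 = 6
dist(I3) = dist(I0) + 5 = 1 + 5 = 6
dist(I4) = dist(I0) + 5 = 1 + 5 = 6
dist(I5) = dist(I4) + 2 = 6 + 2 = 8
dist(I6) = dist(I5) + 3 = 8 + 3 = 11
Critical path = max dist = 11

11


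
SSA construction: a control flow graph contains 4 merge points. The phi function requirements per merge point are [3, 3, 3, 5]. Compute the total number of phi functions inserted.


Total phi functions = sum of phi functions at each join node
= 3 + 3 + 3 + 5 = 14

14


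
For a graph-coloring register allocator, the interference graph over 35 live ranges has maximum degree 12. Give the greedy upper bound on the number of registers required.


Greedy coloring never needs more than (max_degree + 1) colors: when coloring a vertex, at most max_degree neighbors are already colored.
Upper bound = 12 + 1 = 13

13


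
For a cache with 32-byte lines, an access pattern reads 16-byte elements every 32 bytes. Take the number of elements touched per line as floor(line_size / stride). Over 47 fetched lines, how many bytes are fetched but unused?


Elements per line = floor(32 / 32) = 1
Bytes used per line = 1 * 16 = 16
Wasted per line = 32 - 16 = 16
Total wasted = 16 * 47 = 752

752


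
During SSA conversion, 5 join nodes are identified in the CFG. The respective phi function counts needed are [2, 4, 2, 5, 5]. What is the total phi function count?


Total phi functions = sum of phi functions at each join node
= 2 + 4 + 2 + 5 + 5 = 18

18


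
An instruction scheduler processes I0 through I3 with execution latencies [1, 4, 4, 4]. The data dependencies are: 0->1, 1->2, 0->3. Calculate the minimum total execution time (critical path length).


Compute longest path through dependency graph: dist(Ik) = max over predecessors of dist + latency(Ik).
dist(I0) = latency 1 = 1
dist(I1) = dist(I0) + 4 = 1 + 4 = 5
dist(I2) = dist(I1) + 4 = 5 + 4 = 9
dist(I3) = dist(I0) + 4 = 1 + 4 = 5
Critical path = max dist = 9

9


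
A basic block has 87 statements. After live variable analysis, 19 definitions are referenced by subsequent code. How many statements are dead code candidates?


Dead code = total statements - live definitions
= 87 - 19 = 68

68


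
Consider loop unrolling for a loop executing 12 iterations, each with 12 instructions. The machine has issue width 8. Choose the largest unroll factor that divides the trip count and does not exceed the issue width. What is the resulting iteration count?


Largest divisor of 12 <= 8 is 6
New iterations = 12 / 6 = 2

2


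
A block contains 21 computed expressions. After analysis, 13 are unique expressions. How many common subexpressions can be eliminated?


CSE count = total expressions - unique expressions
= 21 - 13 = 8

8


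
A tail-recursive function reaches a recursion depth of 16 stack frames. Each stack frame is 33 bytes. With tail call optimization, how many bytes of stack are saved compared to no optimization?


Without TCO: 16 * 33 = 528 bytes
With TCO: reuse 1 frame = 33 bytes
Savings = 528 - 33 = 495

495


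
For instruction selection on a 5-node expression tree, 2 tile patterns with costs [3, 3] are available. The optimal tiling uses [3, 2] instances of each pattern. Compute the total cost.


Total cost = sum(count_i * cost_i)
= 3*3 + 2*3
= 15

15


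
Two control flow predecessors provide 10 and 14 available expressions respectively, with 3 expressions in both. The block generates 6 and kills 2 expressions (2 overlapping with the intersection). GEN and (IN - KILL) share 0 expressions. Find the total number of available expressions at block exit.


IN = intersection of predecessors = 3
IN - KILL = 3 - 2 = 1
|OUT| = |GEN| + |IN - KILL| - |GEN ∩ (IN - KILL)| = 6 + 1 - 0 = 7

7


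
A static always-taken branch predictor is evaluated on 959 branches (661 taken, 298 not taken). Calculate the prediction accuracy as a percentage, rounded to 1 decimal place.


Predictor: always-taken
Correct predictions = 661
Accuracy = 661 / 959 * 100 = 68.9%

68.9


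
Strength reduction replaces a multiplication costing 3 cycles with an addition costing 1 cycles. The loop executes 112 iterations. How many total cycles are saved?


Per-iteration saving = 3 - 1 = 2
Total saved = 112 * 2 = 224

224


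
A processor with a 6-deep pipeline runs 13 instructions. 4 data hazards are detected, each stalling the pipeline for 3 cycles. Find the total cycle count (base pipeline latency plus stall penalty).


Base cycles = 6 + 13 - 1 = 18
Total stalls = 4 * 3 = 12
Total = 18 + 12 = 30

30


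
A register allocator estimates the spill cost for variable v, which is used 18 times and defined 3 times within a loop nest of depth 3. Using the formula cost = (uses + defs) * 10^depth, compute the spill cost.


uses + defs = 18 + 3 = 21
10^3 = 1000
Spill cost = 21 * 1000 = 21000

21000


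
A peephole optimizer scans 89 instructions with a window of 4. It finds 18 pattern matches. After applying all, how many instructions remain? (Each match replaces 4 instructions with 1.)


Each match removes 3 instructions.
Total removed = 18 * 3 = 54
Remaining = 89 - 54 = 35

35


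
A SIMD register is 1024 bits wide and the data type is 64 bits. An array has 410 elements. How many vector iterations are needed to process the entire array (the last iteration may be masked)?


Width = 1024 / 64 = 16 elements per vector op
Iterations = ceil(410 / 16) = 26

26


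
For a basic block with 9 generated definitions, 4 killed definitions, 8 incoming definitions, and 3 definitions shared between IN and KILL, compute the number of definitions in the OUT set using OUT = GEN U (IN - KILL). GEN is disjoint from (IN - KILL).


IN - KILL: 8 - 3 = 5 surviving definitions
OUT = GEN + surviving = 9 + 5 = 14

14


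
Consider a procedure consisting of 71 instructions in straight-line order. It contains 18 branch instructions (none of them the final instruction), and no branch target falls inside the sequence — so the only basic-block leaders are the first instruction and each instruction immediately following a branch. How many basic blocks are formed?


With no in-sequence branch targets, the leaders are the first instruction plus the instruction after each branch.
Number of basic blocks = branches + 1
= 18 + 1 = 19

19


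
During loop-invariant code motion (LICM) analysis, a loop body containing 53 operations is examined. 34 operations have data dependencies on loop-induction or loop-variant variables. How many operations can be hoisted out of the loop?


Invariant candidates = total - loop-dependent
= 53 - 34 = 19

19


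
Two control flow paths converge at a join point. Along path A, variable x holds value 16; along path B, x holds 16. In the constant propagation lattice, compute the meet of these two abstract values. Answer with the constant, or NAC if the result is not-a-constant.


Meet operation: if both paths give the same constant, result is that constant; if they differ, result is NAC (not-a-constant).
Path A: 16, Path B: 16 -> equal
Result: constant -> 16

16


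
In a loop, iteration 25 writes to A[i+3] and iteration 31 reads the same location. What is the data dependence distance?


Distance = read iteration - write iteration
= 31 - 25 = 6

6


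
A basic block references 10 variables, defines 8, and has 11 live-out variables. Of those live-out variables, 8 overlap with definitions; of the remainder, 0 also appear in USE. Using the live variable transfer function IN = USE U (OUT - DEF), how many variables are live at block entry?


OUT - DEF: 11 - 8 = 3
|IN| = |USE| + |OUT - DEF| - |USE ∩ (OUT - DEF)| = 10 + 3 - 0 = 13

13


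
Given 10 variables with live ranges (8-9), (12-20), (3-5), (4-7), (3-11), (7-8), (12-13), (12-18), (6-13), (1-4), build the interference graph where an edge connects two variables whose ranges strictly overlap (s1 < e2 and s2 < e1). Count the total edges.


Check all pairs for overlapping intervals.
Two intervals (s1,e1) and (s2,e2) overlap if s1 < e2 and s2 < e1.
v0 (8-9) vs v1..v9: overlaps v4, v8 -> 2
v1 (12-20) vs v2..v9: overlaps v6, v7, v8 -> 3
v2 (3-5) vs v3..v9: overlaps v3, v4, v9 -> 3
v3 (4-7) vs v4..v9: overlaps v4, v8 -> 2
v4 (3-11) vs v5..v9: overlaps v5, v8, v9 -> 3
v5 (7-8) vs v6..v9: overlaps v8 -> 1
v6 (12-13) vs v7..v9: overlaps v7, v8 -> 2
v7 (12-18) vs v8..v9: overlaps v8 -> 1
v8 (6-13) vs v9: overlaps none -> 0
Total overlapping pairs = 2 + 3 + 3 + 2 + 3 + 1 + 2 + 1 + 0 = 17

17


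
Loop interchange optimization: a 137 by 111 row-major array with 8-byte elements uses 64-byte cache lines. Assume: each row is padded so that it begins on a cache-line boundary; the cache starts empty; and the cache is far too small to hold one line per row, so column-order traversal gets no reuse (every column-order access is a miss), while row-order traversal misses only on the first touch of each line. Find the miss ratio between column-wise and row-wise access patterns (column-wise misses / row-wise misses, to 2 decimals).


Each row occupies 111 * 8 = 888 bytes and starts on a line boundary, so it spans ceil(888 / 64) = 14 cache lines.
Row-major traversal misses (one per line touched): 137 * ceil(111 * 8 / 64) = 1918
Column-major traversal misses (no reuse, every access misses): 137 * 111 = 15207
Ratio = 15207 / 1918 = 7.93

7.93


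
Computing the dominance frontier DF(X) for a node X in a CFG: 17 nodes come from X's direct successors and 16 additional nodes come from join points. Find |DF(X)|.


DF(X) = direct successor contributions + join point contributions
= 17 + 16 = 33

33


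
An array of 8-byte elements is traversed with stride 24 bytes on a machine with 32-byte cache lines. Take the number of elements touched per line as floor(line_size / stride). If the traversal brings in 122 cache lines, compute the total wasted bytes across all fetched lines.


Elements per line = floor(32 / 24) = 1
Bytes used per line = 1 * 8 = 8
Wasted per line = 32 - 8 = 24
Total wasted = 24 * 122 = 2928

2928


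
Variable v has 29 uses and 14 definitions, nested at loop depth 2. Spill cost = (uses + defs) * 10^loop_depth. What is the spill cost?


uses + defs = 29 + 14 = 43
10^2 = 100
Spill cost = 43 * 100 = 4300

4300


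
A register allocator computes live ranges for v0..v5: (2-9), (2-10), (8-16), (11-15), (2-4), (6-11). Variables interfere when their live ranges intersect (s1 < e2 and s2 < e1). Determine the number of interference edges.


Check all pairs for overlapping intervals.
Two intervals (s1,e1) and (s2,e2) overlap if s1 < e2 and s2 < e1.
v0 (2-9) vs v1..v5: overlaps v1, v2, v4, v5 -> 4
v1 (2-10) vs v2..v5: overlaps v2, v4, v5 -> 3
v2 (8-16) vs v3..v5: overlaps v3, v5 -> 2
v3 (11-15) vs v4..v5: overlaps none -> 0
v4 (2-4) vs v5: overlaps none -> 0
Total overlapping pairs = 4 + 3 + 2 + 0 + 0 = 9

9


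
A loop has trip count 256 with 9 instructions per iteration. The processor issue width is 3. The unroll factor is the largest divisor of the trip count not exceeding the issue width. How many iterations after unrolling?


Largest divisor of 256 <= 3 is 2
New iterations = 256 / 2 = 128

128


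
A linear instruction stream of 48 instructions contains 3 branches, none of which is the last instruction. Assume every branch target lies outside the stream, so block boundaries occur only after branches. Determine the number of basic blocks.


With no in-sequence branch targets, the leaders are the first instruction plus the instruction after each branch.
Number of basic blocks = branches + 1
= 3 + 1 = 4

4


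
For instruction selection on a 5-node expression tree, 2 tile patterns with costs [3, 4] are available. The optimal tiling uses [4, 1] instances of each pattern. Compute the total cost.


Total cost = sum(count_i * cost_i)
= 4*3 + 1*4
= 16

16


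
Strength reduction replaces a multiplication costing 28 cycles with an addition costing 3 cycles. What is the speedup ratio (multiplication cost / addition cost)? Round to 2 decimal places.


Ratio = mult_cost / add_cost = 28 / 3 = 9.33

9.33


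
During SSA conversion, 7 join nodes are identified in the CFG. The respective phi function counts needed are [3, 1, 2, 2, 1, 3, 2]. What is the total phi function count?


Total phi functions = sum of phi functions at each join node
= 3 + 1 + 2 + 2 + 1 + 3 + 2 = 14

14


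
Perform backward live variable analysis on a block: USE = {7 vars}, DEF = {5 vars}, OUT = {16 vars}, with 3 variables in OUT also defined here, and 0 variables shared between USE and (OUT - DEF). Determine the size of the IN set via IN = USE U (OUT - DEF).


OUT - DEF: 16 - 3 = 13
|IN| = |USE| + |OUT - DEF| - |USE ∩ (OUT - DEF)| = 7 + 13 - 0 = 20

20


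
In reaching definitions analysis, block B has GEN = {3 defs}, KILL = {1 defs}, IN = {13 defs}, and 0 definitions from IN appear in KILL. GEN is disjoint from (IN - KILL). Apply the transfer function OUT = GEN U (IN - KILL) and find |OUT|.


IN - KILL: 13 - 0 = 13 surviving definitions
OUT = GEN + surviving = 3 + 13 = 16

16


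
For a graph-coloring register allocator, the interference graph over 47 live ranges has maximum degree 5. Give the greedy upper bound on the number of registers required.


Greedy coloring never needs more than (max_degree + 1) colors: when coloring a vertex, at most max_degree neighbors are already colored.
Upper bound = 5 + 1 = 6

6


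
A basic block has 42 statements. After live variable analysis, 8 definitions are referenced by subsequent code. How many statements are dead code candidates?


Dead code = total statements - live definitions
= 42 - 8 = 34

34


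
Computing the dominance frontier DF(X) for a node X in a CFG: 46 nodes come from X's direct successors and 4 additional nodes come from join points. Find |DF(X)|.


DF(X) = direct successor contributions + join point contributions
= 46 + 4 = 50

50


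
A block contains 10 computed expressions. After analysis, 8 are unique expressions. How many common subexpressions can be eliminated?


CSE count = total expressions - unique expressions
= 10 - 8 = 2

2


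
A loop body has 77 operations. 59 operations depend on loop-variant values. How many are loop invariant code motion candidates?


Invariant candidates = total - loop-dependent
= 77 - 59 = 18

18


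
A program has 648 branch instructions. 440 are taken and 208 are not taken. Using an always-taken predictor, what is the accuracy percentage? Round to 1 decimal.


Predictor: always-taken
Correct predictions = 440
Accuracy = 440 / 648 * 100 = 67.9%

67.9


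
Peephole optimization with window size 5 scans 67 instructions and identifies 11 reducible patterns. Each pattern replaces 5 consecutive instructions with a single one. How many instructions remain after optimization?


Each match removes 4 instructions.
Total removed = 11 * 4 = 44
Remaining = 67 - 44 = 23

23


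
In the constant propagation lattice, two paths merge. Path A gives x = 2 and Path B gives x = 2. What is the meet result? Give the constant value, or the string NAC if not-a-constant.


Meet operation: if both paths give the same constant, result is that constant; if they differ, result is NAC (not-a-constant).
Path A: 2, Path B: 2 -> equal
Result: constant -> 2

2


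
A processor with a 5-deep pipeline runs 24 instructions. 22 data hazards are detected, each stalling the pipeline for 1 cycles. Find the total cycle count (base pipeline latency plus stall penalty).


Base cycles = 5 + 24 - 1 = 28
Total stalls = 22 * 1 = 22
Total = 28 + 22 = 50

50


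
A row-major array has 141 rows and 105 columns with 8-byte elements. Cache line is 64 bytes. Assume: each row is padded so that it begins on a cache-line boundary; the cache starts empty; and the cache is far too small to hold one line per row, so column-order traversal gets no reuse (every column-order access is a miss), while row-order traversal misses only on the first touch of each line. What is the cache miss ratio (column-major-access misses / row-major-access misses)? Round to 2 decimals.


Each row occupies 105 * 8 = 840 bytes and starts on a line boundary, so it spans ceil(840 / 64) = 14 cache lines.
Row-major traversal misses (one per line touched): 141 * ceil(105 * 8 / 64) = 1974
Column-major traversal misses (no reuse, every access misses): 141 * 105 = 14805
Ratio = 14805 / 1974 = 7.5

7.5


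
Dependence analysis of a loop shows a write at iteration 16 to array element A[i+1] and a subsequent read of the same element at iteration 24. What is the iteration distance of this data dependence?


Distance = read iteration - write iteration
= 24 - 16 = 8

8


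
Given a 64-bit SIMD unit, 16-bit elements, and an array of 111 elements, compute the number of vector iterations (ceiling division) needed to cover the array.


Width = 64 / 16 = 4 elements per vector op
Iterations = ceil(111 / 4) = 28

28


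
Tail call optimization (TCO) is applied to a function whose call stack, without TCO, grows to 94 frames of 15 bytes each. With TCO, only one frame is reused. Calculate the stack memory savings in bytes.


Without TCO: 94 * 15 = 1410 bytes
With TCO: reuse 1 frame = 15 bytes
Savings = 1410 - 15 = 1395

1395


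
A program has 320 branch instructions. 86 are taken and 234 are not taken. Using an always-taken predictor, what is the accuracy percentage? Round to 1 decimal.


Predictor: always-taken
Correct predictions = 86
Accuracy = 86 / 320 * 100 = 26.9%

26.9


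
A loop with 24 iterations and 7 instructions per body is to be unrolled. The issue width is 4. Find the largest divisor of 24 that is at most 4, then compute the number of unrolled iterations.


Largest divisor of 24 <= 4 is 4
New iterations = 24 / 4 = 6

6


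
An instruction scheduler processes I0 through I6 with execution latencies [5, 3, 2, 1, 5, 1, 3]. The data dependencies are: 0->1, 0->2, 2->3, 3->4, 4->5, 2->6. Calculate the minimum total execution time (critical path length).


Compute longest path through dependency graph: dist(Ik) = max over predecessors of dist + latency(Ik).
dist(I0) = latency 5 = 5
dist(I1) = dist(I0) + 3 = 5 + 3 = 8
dist(I2) = dist(I0) + 2 = 5 + 2 = 7
dist(I3) = dist(I2) + 1 = 7 + 1 = 8
dist(I4) = dist(I3) + 5 = 8 + 5 = 13
dist(I5) = dist(I4) + 1 = 13 + 1 = 14
dist(I6) = dist(I2) + 3 = 7 + 3 = 10
Critical path = max dist = 14

14


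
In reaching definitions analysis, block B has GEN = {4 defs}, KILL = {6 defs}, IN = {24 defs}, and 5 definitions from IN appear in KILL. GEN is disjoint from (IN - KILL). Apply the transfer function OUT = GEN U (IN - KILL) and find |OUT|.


IN - KILL: 24 - 5 = 19 surviving definitions
OUT = GEN + surviving = 4 + 19 = 23

23


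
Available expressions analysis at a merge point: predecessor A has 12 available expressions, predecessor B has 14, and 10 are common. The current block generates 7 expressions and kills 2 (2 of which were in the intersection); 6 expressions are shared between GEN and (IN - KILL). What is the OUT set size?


IN = intersection of predecessors = 10
IN - KILL = 10 - 2 = 8
|OUT| = |GEN| + |IN - KILL| - |GEN ∩ (IN - KILL)| = 7 + 8 - 6 = 9

9


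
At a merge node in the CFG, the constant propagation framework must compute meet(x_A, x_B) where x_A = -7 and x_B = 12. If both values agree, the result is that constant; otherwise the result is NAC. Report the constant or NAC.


Meet operation: if both paths give the same constant, result is that constant; if they differ, result is NAC (not-a-constant).
Path A: -7, Path B: 12 -> differ
Result: not-a-constant -> NAC

NAC


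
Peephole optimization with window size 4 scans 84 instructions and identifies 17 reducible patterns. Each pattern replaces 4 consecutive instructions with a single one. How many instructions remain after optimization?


Each match removes 3 instructions.
Total removed = 17 * 3 = 51
Remaining = 84 - 51 = 33

33


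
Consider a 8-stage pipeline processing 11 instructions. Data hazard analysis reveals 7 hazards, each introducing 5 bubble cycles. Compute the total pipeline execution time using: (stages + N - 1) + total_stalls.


Base cycles = 8 + 11 - 1 = 18
Total stalls = 7 * 5 = 35
Total = 18 + 35 = 53

53


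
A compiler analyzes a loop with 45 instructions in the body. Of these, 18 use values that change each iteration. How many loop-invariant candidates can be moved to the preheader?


Invariant candidates = total - loop-dependent
= 45 - 18 = 27

27


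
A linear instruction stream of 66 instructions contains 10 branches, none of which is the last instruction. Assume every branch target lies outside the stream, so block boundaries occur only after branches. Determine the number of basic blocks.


With no in-sequence branch targets, the leaders are the first instruction plus the instruction after each branch.
Number of basic blocks = branches + 1
= 10 + 1 = 11

11


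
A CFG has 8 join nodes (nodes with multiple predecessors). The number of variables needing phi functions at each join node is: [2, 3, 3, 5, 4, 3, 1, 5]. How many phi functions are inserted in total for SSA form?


Total phi functions = sum of phi functions at each join node
= 2 + 3 + 3 + 5 + 4 + 3 + 1 + 5 = 26

26


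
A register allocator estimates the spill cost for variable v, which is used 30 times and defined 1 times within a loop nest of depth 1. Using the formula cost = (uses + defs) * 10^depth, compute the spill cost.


uses + defs = 30 + 1 = 31
10^1 = 10
Spill cost = 31 * 10 = 310

310


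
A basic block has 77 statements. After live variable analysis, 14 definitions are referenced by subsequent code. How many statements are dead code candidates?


Dead code = total statements - live definitions
= 77 - 14 = 63

63


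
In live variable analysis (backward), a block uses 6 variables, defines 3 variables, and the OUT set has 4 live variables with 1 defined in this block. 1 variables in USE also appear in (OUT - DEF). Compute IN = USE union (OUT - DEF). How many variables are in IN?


OUT - DEF: 4 - 1 = 3
|IN| = |USE| + |OUT - DEF| - |USE ∩ (OUT - DEF)| = 6 + 3 - 1 = 8

8


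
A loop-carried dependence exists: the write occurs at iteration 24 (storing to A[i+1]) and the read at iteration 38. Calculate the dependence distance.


Distance = read iteration - write iteration
= 38 - 24 = 14

14


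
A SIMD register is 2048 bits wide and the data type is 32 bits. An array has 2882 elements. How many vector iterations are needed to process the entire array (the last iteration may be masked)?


Width = 2048 / 32 = 64 elements per vector op
Iterations = ceil(2882 / 64) = 46

46


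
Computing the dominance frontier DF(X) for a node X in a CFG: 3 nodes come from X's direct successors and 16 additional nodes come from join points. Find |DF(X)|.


DF(X) = direct successor contributions + join point contributions
= 3 + 16 = 19

19


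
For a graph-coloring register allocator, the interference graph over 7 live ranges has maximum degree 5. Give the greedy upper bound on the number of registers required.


Greedy coloring never needs more than (max_degree + 1) colors: when coloring a vertex, at most max_degree neighbors are already colored.
Upper bound = 5 + 1 = 6

6


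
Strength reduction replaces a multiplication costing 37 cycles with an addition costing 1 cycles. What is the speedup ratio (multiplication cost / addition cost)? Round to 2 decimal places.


Ratio = mult_cost / add_cost = 37 / 1 = 37.0

37.0


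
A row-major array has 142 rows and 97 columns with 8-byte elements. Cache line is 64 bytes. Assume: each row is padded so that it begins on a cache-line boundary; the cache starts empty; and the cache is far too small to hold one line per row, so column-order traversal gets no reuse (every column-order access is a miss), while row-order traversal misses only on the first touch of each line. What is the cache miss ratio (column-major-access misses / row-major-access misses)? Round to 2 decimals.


Each row occupies 97 * 8 = 776 bytes and starts on a line boundary, so it spans ceil(776 / 64) = 13 cache lines.
Row-major traversal misses (one per line touched): 142 * ceil(97 * 8 / 64) = 1846
Column-major traversal misses (no reuse, every access misses): 142 * 97 = 13774
Ratio = 13774 / 1846 = 7.46

7.46


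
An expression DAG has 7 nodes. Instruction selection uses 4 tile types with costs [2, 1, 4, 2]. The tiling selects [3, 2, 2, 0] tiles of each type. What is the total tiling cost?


Total cost = sum(count_i * cost_i)
= 3*2 + 2*1 + 2*4 + 0*2
= 16

16


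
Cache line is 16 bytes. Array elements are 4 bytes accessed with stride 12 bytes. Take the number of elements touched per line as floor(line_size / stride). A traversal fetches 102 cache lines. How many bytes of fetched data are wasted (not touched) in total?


Elements per line = floor(16 / 12) = 1
Bytes used per line = 1 * 4 = 4
Wasted per line = 16 - 4 = 12
Total wasted = 12 * 102 = 1224

1224


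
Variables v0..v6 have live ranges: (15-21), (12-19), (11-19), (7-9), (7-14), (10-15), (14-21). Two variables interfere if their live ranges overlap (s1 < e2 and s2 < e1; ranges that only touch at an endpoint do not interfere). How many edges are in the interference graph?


Check all pairs for overlapping intervals.
Two intervals (s1,e1) and (s2,e2) overlap if s1 < e2 and s2 < e1.
v0 (15-21) vs v1..v6: overlaps v1, v2, v6 -> 3
v1 (12-19) vs v2..v6: overlaps v2, v4, v5, v6 -> 4
v2 (11-19) vs v3..v6: overlaps v4, v5, v6 -> 3
v3 (7-9) vs v4..v6: overlaps v4 -> 1
v4 (7-14) vs v5..v6: overlaps v5 -> 1
v5 (10-15) vs v6: overlaps v6 -> 1
Total overlapping pairs = 3 + 4 + 3 + 1 + 1 + 1 = 13

13


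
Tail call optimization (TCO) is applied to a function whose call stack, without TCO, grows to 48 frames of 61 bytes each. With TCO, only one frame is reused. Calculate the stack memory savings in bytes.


Without TCO: 48 * 61 = 2928 bytes
With TCO: reuse 1 frame = 61 bytes
Savings = 2928 - 61 = 2867

2867


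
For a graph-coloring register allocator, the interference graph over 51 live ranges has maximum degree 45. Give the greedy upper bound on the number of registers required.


Greedy coloring never needs more than (max_degree + 1) colors: when coloring a vertex, at most max_degree neighbors are already colored.
Upper bound = 45 + 1 = 46

46


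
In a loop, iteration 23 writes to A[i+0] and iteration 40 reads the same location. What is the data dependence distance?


Distance = read iteration - write iteration
= 40 - 23 = 17

17


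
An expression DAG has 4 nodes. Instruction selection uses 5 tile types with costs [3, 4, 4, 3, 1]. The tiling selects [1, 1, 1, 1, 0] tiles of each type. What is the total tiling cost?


Total cost = sum(count_i * cost_i)
= 1*3 + 1*4 + 1*4 + 1*3 + 0*1
= 14

14


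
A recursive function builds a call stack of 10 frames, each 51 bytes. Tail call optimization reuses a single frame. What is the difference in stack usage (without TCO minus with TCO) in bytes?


Without TCO: 10 * 51 = 510 bytes
With TCO: reuse 1 frame = 51 bytes
Savings = 510 - 51 = 459

459


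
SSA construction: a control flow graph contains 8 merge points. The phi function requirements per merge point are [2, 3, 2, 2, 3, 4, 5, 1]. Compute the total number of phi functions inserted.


Total phi functions = sum of phi functions at each join node
= 2 + 3 + 2 + 2 + 3 + 4 + 5 + 1 = 22

22


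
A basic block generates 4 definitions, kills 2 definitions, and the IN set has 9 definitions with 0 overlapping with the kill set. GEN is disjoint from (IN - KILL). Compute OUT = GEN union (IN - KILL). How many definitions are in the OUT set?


IN - KILL: 9 - 0 = 9 surviving definitions
OUT = GEN + surviving = 4 + 9 = 13

13


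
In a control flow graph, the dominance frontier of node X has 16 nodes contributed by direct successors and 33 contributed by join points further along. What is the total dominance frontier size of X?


DF(X) = direct successor contributions + join point contributions
= 16 + 33 = 49

49


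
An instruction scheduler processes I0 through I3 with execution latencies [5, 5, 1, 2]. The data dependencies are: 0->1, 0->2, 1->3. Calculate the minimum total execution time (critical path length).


Compute longest path through dependency graph: dist(Ik) = max over predecessors of dist + latency(Ik).
dist(I0) = latency 5 = 5
dist(I1) = dist(I0) + 5 = 5 + 5 = 10
dist(I2) = dist(I0) + 1 = 5 + 1 = 6
dist(I3) = dist(I1) + 2 = 10 + 2 = 12
Critical path = max dist = 12

12


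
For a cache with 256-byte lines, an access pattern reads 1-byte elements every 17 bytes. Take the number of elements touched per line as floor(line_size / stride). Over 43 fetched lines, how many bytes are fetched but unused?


Elements per line = floor(256 / 17) = 15
Bytes used per line = 15 * 1 = 15
Wasted per line = 256 - 15 = 241
Total wasted = 241 * 43 = 10363

10363


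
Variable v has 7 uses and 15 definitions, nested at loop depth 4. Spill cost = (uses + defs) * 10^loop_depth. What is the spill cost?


uses + defs = 7 + 15 = 22
10^4 = 10000
Spill cost = 22 * 10000 = 220000

220000


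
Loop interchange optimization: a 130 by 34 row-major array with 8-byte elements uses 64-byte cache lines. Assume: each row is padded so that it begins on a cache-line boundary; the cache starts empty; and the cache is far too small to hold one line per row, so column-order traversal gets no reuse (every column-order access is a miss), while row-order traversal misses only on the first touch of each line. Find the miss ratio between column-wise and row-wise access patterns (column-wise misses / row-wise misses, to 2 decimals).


Each row occupies 34 * 8 = 272 bytes and starts on a line boundary, so it spans ceil(272 / 64) = 5 cache lines.
Row-major traversal misses (one per line touched): 130 * ceil(34 * 8 / 64) = 650
Column-major traversal misses (no reuse, every access misses): 130 * 34 = 4420
Ratio = 4420 / 650 = 6.8

6.8


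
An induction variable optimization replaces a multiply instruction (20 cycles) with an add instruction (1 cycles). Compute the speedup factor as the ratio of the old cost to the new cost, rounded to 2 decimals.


Ratio = mult_cost / add_cost = 20 / 1 = 20.0

20.0


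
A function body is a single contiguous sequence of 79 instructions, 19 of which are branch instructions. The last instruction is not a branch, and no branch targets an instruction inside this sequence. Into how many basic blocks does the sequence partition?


With no in-sequence branch targets, the leaders are the first instruction plus the instruction after each branch.
Number of basic blocks = branches + 1
= 19 + 1 = 20

20


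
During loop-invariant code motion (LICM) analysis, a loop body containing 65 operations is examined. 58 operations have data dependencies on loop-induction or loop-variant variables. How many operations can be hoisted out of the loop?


Invariant candidates = total - loop-dependent
= 65 - 58 = 7

7


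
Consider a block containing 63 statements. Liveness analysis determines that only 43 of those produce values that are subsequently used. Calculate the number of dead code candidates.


Dead code = total statements - live definitions
= 63 - 43 = 20

20


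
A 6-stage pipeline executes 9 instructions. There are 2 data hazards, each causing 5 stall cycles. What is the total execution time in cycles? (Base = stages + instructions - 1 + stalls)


Base cycles = 6 + 9 - 1 = 14
Total stalls = 2 * 5 = 10
Total = 14 + 10 = 24

24


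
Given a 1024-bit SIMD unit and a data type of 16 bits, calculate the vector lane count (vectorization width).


Width = SIMD bits / data type bits
= 1024 / 16 = 64

64


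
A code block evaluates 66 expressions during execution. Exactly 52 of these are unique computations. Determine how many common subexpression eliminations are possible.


CSE count = total expressions - unique expressions
= 66 - 52 = 14

14


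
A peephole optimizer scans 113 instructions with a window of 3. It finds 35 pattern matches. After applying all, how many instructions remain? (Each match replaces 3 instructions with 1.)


Each match removes 2 instructions.
Total removed = 35 * 2 = 70
Remaining = 113 - 70 = 43

43


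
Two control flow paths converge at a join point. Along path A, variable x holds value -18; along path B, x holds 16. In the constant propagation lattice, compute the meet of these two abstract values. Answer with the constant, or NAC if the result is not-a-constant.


Meet operation: if both paths give the same constant, result is that constant; if they differ, result is NAC (not-a-constant).
Path A: -18, Path B: 16 -> differ
Result: not-a-constant -> NAC

NAC


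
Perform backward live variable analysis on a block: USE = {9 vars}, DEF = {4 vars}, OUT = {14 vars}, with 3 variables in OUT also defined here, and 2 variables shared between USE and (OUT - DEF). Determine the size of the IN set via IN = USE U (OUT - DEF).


OUT - DEF: 14 - 3 = 11
|IN| = |USE| + |OUT - DEF| - |USE ∩ (OUT - DEF)| = 9 + 11 - 2 = 18

18


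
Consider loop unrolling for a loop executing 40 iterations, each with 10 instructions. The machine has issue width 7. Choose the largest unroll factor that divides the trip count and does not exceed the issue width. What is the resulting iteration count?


Largest divisor of 40 <= 7 is 5
New iterations = 40 / 5 = 8

8


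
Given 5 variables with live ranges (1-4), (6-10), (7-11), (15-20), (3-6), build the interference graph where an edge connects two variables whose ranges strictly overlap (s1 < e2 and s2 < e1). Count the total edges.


Check all pairs for overlapping intervals.
Two intervals (s1,e1) and (s2,e2) overlap if s1 < e2 and s2 < e1.
v0 (1-4) vs v1..v4: overlaps v4 -> 1
v1 (6-10) vs v2..v4: overlaps v2 -> 1
v2 (7-11) vs v3..v4: overlaps none -> 0
v3 (15-20) vs v4: overlaps none -> 0
Total overlapping pairs = 1 + 1 + 0 + 0 = 2

2


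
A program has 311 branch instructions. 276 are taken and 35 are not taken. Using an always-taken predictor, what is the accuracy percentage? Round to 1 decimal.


Predictor: always-taken
Correct predictions = 276
Accuracy = 276 / 311 * 100 = 88.7%

88.7


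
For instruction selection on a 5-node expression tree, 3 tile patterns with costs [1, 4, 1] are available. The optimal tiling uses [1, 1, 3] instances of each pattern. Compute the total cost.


Total cost = sum(count_i * cost_i)
= 1*1 + 1*4 + 3*1
= 8

8


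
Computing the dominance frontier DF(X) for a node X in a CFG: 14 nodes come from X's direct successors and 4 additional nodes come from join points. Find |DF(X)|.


DF(X) = direct successor contributions + join point contributions
= 14 + 4 = 18

18


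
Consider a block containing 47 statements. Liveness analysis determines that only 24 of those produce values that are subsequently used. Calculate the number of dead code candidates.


Dead code = total statements - live definitions
= 47 - 24 = 23

23


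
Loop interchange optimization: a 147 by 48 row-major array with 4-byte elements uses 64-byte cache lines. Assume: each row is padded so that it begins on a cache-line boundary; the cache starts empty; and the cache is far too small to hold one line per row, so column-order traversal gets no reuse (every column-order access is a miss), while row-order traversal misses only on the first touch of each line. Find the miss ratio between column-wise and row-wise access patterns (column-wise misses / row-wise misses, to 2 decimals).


Each row occupies 48 * 4 = 192 bytes and starts on a line boundary, so it spans ceil(192 / 64) = 3 cache lines.
Row-major traversal misses (one per line touched): 147 * ceil(48 * 4 / 64) = 441
Column-major traversal misses (no reuse, every access misses): 147 * 48 = 7056
Ratio = 7056 / 441 = 16.0

16.0


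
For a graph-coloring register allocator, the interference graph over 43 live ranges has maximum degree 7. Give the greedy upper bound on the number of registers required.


Greedy coloring never needs more than (max_degree + 1) colors: when coloring a vertex, at most max_degree neighbors are already colored.
Upper bound = 7 + 1 = 8

8


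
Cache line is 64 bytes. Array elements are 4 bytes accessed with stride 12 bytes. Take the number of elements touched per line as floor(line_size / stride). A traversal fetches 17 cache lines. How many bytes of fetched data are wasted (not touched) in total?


Elements per line = floor(64 / 12) = 5
Bytes used per line = 5 * 4 = 20
Wasted per line = 64 - 20 = 44
Total wasted = 44 * 17 = 748

748


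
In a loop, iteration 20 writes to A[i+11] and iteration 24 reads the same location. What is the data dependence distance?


Distance = read iteration - write iteration
= 24 - 20 = 4

4


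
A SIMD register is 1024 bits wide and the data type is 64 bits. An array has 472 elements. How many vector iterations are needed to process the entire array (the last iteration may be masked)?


Width = 1024 / 64 = 16 elements per vector op
Iterations = ceil(472 / 16) = 30

30


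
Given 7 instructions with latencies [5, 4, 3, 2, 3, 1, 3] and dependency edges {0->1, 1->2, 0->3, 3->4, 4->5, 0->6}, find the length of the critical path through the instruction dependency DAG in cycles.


Compute longest path through dependency graph: dist(Ik) = max over predecessors of dist + latency(Ik).
dist(I0) = latency 5 = 5
dist(I1) = dist(I0) + 4 = 5 + 4 = 9
dist(I2) = dist(I1) + 3 = 9 + 3 = 12
dist(I3) = dist(I0) + 2 = 5 + 2 = 7
dist(I4) = dist(I3) + 3 = 7 + 3 = 10
dist(I5) = dist(I4) + 1 = 10 + 1 = 11
dist(I6) = dist(I0) + 3 = 5 + 3 = 8
Critical path = max dist = 12

12


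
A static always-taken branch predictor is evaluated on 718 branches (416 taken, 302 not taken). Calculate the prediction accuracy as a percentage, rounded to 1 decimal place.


Predictor: always-taken
Correct predictions = 416
Accuracy = 416 / 718 * 100 = 57.9%

57.9


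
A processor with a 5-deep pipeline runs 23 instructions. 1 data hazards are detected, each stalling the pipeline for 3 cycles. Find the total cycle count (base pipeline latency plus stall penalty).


Base cycles = 5 + 23 - 1 = 27
Total stalls = 1 * 3 = 3
Total = 27 + 3 = 30

30


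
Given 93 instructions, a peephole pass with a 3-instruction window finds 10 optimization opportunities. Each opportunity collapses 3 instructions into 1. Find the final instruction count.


Each match removes 2 instructions.
Total removed = 10 * 2 = 20
Remaining = 93 - 20 = 73

73
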